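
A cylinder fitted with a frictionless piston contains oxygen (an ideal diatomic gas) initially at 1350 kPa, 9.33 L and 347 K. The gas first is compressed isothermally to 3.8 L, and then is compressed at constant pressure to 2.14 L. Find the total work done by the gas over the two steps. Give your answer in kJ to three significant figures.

W_total ≈ -16.8 kJ

Step 1 (isothermal): W = P₁V₁ ln(V₂/V₁) = (12596) ln(3.8/9.33) = -11314 J.
After step 1: P = 3315 kPa, V = 3.8 L, T = 347 K.
Step 2 (isobaric): W = PΔV = (3315 kPa)(2.14 − 3.8 L) = -5502 J.
W_total = -11314 − 5502 = -16816 J.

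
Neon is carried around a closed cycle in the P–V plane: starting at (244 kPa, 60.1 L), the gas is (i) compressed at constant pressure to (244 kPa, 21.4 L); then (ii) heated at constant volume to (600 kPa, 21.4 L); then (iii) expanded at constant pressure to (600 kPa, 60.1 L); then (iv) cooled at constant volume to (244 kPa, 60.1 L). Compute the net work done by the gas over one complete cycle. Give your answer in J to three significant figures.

Constant-volume legs do no work.
W(i) = (244)(21.4 − 60.1) = -9443 J; W(iii) = (600)(60.1 − 21.4) = 23220 J.
W_net = -9443 + 23220 = 13777 J (the clockwise enclosed area).

W_net ≈ 13800 J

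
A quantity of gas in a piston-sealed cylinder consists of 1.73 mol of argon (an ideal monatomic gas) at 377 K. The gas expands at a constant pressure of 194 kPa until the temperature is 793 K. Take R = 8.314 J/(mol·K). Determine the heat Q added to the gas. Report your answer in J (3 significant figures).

Isobaric: W = nRΔT = (1.73)(8.314)(416) = 5983 J.
ΔU = nCᵥΔT with Cᵥ = 3R/2: ΔU = (1.73)(12.47)(416) = 8975 J.
Q = ΔU + W = 8975 + 5983 = 14959 J.

Q ≈ 15000 J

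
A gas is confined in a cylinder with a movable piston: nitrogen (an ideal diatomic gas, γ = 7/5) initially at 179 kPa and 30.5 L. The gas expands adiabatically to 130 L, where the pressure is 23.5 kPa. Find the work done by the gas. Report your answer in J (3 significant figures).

W ≈ 6010 J

Adiabatic: W = (P₁V₁ − P₂V₂)/(γ − 1) with γ = 7/5.
P₁V₁ = 5460 J, P₂V₂ = 3055 J.
W = (5460 − 3055) / 0.4 = 6011 J.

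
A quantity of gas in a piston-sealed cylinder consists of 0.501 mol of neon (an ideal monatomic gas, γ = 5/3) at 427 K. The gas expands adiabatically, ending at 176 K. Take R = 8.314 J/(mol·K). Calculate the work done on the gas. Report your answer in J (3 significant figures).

W ≈ -1570 J

Adiabatic ⇒ Q = 0, so W_by = −ΔU = nCᵥ(T₁ − T₂).
Cᵥ = 3R/2 = 12.47 J/(mol·K).
W = (0.501)(12.47)(427 − 176) = 1568 J.
Work on gas = −W_by = -1568 J.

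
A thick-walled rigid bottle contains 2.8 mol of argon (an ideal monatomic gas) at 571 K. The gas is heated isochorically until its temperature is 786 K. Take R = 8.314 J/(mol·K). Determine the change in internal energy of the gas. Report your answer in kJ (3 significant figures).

Constant volume ⇒ W = 0, so Q = ΔU = nCᵥΔT with Cᵥ = 3R/2 = 12.47 J/(mol·K).
ΔU = (2.8)(12.47)(786 − 571) = 7508 J.

ΔU ≈ 7.51 kJ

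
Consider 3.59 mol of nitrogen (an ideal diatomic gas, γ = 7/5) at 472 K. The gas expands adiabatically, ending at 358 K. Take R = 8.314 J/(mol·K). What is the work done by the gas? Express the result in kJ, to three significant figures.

W ≈ 8.51 kJ

Adiabatic ⇒ Q = 0, so W_by = −ΔU = nCᵥ(T₁ − T₂).
Cᵥ = 5R/2 = 20.79 J/(mol·K).
W = (3.59)(20.79)(472 − 358) = 8506 J.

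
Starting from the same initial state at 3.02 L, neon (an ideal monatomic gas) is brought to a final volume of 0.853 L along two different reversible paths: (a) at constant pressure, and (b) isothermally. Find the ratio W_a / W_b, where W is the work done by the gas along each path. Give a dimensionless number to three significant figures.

W_a / W_b ≈ 0.568

Path (a) isobaric: W = P₁(V₂ − V₁) → W_a/(P₁V₁) = -0.7175.
Path (b) isothermal: W = P₁V₁ ln(V₂/V₁) → W_b/(P₁V₁) = -1.264.
W_a / W_b = -0.7175 / -1.264 = 0.5676.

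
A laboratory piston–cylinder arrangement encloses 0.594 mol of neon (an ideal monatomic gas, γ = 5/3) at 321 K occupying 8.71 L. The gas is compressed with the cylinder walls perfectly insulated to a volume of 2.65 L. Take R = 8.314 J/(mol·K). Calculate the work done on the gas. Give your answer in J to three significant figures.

Adiabatic: TV^(γ−1) = const with γ = 5/3.
T₂ = T₁ (V₁/V₂)^(γ−1) = 321 × (8.71/2.65)^0.667 = 321 × 2.211 = 709.6 K.
W_by = nCᵥ(T₁ − T₂) = (0.594)(12.47)(321 − 709.6) = -2879 J.
Work on gas = −W_by = 2879 J.

W ≈ 2880 J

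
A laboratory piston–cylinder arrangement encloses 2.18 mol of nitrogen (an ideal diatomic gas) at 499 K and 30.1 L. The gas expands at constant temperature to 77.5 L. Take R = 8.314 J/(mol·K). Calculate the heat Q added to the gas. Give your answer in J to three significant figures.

Q ≈ 8550 J

Isothermal ⇒ ΔU = 0, so Q = W = nRT ln(V₂/V₁).
Q = (2.18)(8.314)(499) ln(77.5/30.1) = 9044 × 0.9458 = 8554 J.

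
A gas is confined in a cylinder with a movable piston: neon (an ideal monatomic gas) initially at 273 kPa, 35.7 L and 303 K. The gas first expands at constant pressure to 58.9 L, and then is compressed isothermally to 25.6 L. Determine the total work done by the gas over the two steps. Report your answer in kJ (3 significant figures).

W_total ≈ -7.06 kJ

Step 1 (isobaric): W = PΔV = (273 kPa)(58.9 − 35.7 L) = 6334 J.
After step 1: P = 273 kPa, V = 58.9 L, T = 499.9 K.
Step 2 (isothermal): W = P₁V₁ ln(V₂/V₁) = (16080) ln(25.6/58.9) = -13398 J.
W_total = 6334 − 13398 = -7065 J.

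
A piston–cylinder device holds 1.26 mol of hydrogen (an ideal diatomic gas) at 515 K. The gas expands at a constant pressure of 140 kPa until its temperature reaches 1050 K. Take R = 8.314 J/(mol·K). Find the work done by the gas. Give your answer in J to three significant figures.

W ≈ 5600 J

Isobaric: W = P ΔV = nR ΔT.
W = (1.26)(8.314)(1050 − 515) = 5604 J.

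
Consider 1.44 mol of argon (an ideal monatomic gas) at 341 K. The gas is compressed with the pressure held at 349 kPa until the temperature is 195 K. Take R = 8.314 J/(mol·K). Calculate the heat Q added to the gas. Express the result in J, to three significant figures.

Isobaric: W = nRΔT = (1.44)(8.314)(-146) = -1748 J.
ΔU = nCᵥΔT with Cᵥ = 3R/2: ΔU = (1.44)(12.47)(-146) = -2622 J.
Q = ΔU + W = -2622 − 1748 = -4370 J.

Q ≈ -4370 J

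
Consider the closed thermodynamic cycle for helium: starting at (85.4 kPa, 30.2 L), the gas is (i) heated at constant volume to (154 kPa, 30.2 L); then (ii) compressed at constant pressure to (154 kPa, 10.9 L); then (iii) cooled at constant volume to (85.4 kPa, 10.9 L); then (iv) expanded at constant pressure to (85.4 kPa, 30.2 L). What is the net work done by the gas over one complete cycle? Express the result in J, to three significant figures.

W_net ≈ -1320 J

Constant-volume legs do no work.
W(ii) = (154)(10.9 − 30.2) = -2972 J; W(iv) = (85.4)(30.2 − 10.9) = 1648 J.
W_net = -2972 + 1648 = -1324 J (the counter-clockwise enclosed area).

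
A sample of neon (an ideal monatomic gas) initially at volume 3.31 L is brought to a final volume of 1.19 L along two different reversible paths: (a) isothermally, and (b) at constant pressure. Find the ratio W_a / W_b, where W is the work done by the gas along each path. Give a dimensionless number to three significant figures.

Path (a) isothermal: W = P₁V₁ ln(V₂/V₁) → W_a/(P₁V₁) = -1.023.
Path (b) isobaric: W = P₁(V₂ − V₁) → W_b/(P₁V₁) = -0.6405.
W_a / W_b = -1.023 / -0.6405 = 1.597.

W_a / W_b ≈ 1.60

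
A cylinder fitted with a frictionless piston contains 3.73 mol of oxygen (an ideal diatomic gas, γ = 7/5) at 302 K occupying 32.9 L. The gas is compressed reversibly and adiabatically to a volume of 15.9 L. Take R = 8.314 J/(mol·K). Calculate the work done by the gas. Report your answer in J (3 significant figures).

W ≈ -7900 J

Adiabatic: TV^(γ−1) = const with γ = 7/5.
T₂ = T₁ (V₁/V₂)^(γ−1) = 302 × (32.9/15.9)^0.4 = 302 × 1.338 = 403.9 K.
W_by = nCᵥ(T₁ − T₂) = (3.73)(20.79)(302 − 403.9) = -7904 J.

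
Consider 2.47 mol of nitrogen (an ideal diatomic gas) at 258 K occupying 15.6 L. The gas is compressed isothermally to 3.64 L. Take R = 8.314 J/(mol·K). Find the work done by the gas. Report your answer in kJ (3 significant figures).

Isothermal: W = nRT ln(V₂/V₁).
W = (2.47)(8.314)(258) × ln(3.64/15.6)
  = 5298 × -1.455
W_by_gas = -7710 J.

W ≈ -7.71 kJ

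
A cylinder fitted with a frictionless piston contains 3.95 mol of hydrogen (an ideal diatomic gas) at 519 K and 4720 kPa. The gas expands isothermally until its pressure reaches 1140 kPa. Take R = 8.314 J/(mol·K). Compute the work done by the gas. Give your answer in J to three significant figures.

W ≈ 24200 J

Isothermal process: W = nRT ln(V₂/V₁) = nRT ln(P₁/P₂).
W = (3.95)(8.314)(519) × ln(4720/1140)
  = 17044 × ln(4.14) = 17044 × 1.421
W_by_gas = 24216 J.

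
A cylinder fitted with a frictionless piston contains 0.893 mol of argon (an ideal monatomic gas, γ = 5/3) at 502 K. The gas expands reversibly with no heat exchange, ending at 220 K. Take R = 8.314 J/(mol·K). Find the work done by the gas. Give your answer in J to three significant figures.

W ≈ 3140 J

Adiabatic ⇒ Q = 0, so W_by = −ΔU = nCᵥ(T₁ − T₂).
Cᵥ = 3R/2 = 12.47 J/(mol·K).
W = (0.893)(12.47)(502 − 220) = 3141 J.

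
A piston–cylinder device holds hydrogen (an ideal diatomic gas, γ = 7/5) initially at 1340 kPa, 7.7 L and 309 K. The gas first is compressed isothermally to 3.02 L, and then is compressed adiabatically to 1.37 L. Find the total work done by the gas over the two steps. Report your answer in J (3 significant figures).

W_total ≈ -19200 J

Step 1 (isothermal): W = P₁V₁ ln(V₂/V₁) = (10318) ln(3.02/7.7) = -9657 J.
After step 1: P = 3417 kPa, V = 3.02 L, T = 309 K.
Step 2 (adiabatic): W = (P₁V₁ − P₂V₂)/(γ−1) = (10318 − 14155)/0.4 = -9593 J.
W_total = -9657 − 9593 = -19250 J.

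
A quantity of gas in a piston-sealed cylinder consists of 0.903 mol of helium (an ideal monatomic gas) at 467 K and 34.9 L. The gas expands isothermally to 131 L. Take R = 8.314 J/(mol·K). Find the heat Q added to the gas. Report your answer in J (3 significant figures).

Q ≈ 4640 J

Isothermal ⇒ ΔU = 0, so Q = W = nRT ln(V₂/V₁).
Q = (0.903)(8.314)(467) ln(131/34.9) = 3506 × 1.323 = 4637 J.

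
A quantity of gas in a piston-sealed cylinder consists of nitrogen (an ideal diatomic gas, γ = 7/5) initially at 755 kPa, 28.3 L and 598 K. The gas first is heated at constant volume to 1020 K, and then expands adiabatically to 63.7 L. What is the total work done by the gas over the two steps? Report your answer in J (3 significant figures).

W_total ≈ 25200 J

Step 1 (isochoric): W = 0 (constant volume).
After step 1: P = 1288 kPa (V unchanged).
Step 2 (adiabatic): W = (P₁V₁ − P₂V₂)/(γ−1) = (36445 − 26345)/0.4 = 25250 J.
W_total = 0 + 25250 = 25250 J.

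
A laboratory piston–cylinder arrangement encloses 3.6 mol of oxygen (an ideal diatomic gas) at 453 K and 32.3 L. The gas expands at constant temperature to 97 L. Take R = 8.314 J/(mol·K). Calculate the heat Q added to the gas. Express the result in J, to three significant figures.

Isothermal ⇒ ΔU = 0, so Q = W = nRT ln(V₂/V₁).
Q = (3.6)(8.314)(453) ln(97/32.3) = 13558 × 1.1 = 14909 J.

Q ≈ 14900 J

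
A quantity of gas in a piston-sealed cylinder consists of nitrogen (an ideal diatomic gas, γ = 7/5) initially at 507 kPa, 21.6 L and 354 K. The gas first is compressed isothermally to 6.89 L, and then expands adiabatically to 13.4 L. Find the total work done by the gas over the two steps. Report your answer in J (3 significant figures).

W_total ≈ -6120 J

Step 1 (isothermal): W = P₁V₁ ln(V₂/V₁) = (10951) ln(6.89/21.6) = -12513 J.
After step 1: P = 1589 kPa, V = 6.89 L, T = 354 K.
Step 2 (adiabatic): W = (P₁V₁ − P₂V₂)/(γ−1) = (10951 − 8393)/0.4 = 6396 J.
W_total = -12513 + 6396 = -6117 J.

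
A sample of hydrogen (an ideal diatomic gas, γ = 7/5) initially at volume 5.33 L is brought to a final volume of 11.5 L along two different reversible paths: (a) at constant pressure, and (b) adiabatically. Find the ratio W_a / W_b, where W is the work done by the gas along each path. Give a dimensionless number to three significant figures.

Path (a) isobaric: W = P₁(V₂ − V₁) → W_a/(P₁V₁) = 1.158.
Path (b) adiabatic: W = P₁V₁(1 − (V₁/V₂)^(γ−1))/(γ−1) → W_b/(P₁V₁) = 0.662.
W_a / W_b = 1.158 / 0.662 = 1.749.

W_a / W_b ≈ 1.75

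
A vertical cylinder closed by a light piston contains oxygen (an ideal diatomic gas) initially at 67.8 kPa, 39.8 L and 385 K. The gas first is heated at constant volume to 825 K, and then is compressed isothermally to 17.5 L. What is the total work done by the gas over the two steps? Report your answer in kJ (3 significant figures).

Step 1 (isochoric): W = 0 (constant volume).
After step 1: P = 145.3 kPa (V unchanged).
Step 2 (isothermal): W = P₁V₁ ln(V₂/V₁) = (5782) ln(17.5/39.8) = -4751 J.
W_total = 0 − 4751 = -4751 J.

W_total ≈ -4.75 kJ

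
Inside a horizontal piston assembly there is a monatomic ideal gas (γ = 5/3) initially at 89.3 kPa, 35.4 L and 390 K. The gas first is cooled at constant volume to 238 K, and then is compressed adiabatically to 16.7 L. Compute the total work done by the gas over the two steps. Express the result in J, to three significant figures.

Step 1 (isochoric): W = 0 (constant volume).
After step 1: P = 54.5 kPa (V unchanged).
Step 2 (adiabatic): W = (P₁V₁ − P₂V₂)/(γ−1) = (1929 − 3183)/0.667 = -1881 J.
W_total = 0 − 1881 = -1881 J.

W_total ≈ -1880 J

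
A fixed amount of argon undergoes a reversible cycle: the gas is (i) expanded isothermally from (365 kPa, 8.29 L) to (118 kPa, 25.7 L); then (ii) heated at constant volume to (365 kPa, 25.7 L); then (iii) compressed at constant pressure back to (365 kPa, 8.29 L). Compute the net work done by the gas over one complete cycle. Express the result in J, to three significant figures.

W_net ≈ -2930 J

Leg (i): W = PᵢVᵢ ln(V_f/Vᵢ) = (3026) ln(25.7/8.29) = 3424 J.
Leg (ii): W = 0.
Leg (iii): W = PΔV = (365)(8.29 − 25.7) = -6355 J.
W_net = 3424 − 6355 = -2931 J.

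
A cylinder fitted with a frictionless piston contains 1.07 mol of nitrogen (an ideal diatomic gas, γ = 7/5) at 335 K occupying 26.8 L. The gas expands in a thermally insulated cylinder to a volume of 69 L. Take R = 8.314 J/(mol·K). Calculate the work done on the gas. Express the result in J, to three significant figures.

W ≈ -2350 J

Adiabatic: TV^(γ−1) = const with γ = 7/5.
T₂ = T₁ (V₁/V₂)^(γ−1) = 335 × (26.8/69)^0.4 = 335 × 0.685 = 229.5 K.
W_by = nCᵥ(T₁ − T₂) = (1.07)(20.79)(335 − 229.5) = 2347 J.
Work on gas = −W_by = -2347 J.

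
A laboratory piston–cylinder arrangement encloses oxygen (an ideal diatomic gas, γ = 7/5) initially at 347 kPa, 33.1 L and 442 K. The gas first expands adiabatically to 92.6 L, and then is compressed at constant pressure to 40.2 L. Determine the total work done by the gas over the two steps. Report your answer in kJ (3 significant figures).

W_total ≈ 5.38 kJ

Step 1 (adiabatic): W = (P₁V₁ − P₂V₂)/(γ−1) = (11486 − 7611)/0.4 = 9687 J.
After step 1: P = 82.19 kPa, V = 92.6 L, T = 292.9 K.
Step 2 (isobaric): W = PΔV = (82.19 kPa)(40.2 − 92.6 L) = -4307 J.
W_total = 9687 − 4307 = 5380 J.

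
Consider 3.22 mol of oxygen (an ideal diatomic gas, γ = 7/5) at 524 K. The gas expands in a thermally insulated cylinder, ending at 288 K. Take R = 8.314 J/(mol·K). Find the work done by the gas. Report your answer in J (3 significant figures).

Adiabatic ⇒ Q = 0, so W_by = −ΔU = nCᵥ(T₁ − T₂).
Cᵥ = 5R/2 = 20.79 J/(mol·K).
W = (3.22)(20.79)(524 − 288) = 15795 J.

W ≈ 15800 J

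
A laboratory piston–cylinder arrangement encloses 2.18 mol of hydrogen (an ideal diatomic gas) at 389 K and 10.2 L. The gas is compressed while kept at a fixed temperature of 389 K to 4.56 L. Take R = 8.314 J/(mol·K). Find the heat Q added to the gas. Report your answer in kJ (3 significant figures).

Q ≈ -5.68 kJ

Isothermal ⇒ ΔU = 0, so Q = W = nRT ln(V₂/V₁).
Q = (2.18)(8.314)(389) ln(4.56/10.2) = 7050 × -0.8051 = -5676 J.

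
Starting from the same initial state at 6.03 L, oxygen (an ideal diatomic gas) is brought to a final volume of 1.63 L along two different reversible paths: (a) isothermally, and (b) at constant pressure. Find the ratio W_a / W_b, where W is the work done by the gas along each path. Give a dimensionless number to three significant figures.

Path (a) isothermal: W = P₁V₁ ln(V₂/V₁) → W_a/(P₁V₁) = -1.308.
Path (b) isobaric: W = P₁(V₂ − V₁) → W_b/(P₁V₁) = -0.7297.
W_a / W_b = -1.308 / -0.7297 = 1.793.

W_a / W_b ≈ 1.79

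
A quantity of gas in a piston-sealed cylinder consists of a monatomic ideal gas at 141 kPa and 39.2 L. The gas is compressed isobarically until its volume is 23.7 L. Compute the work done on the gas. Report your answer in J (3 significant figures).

W ≈ 2190 J

Isobaric: W = P ΔV.
W = (141 kPa)(23.7 − 39.2 L) = (141)(-15.5) = -2186 J.
Work on gas = −W_by = 2186 J.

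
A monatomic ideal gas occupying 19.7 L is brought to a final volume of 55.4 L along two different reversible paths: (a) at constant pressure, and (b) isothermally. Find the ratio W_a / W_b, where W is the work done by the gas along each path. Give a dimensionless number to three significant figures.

Path (a) isobaric: W = P₁(V₂ − V₁) → W_a/(P₁V₁) = 1.812.
Path (b) isothermal: W = P₁V₁ ln(V₂/V₁) → W_b/(P₁V₁) = 1.034.
W_a / W_b = 1.812 / 1.034 = 1.753.

W_a / W_b ≈ 1.75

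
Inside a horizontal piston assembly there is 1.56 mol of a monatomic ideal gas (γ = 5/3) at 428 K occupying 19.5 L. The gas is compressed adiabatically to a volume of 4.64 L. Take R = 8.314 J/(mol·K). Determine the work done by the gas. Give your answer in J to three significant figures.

Adiabatic: TV^(γ−1) = const with γ = 5/3.
T₂ = T₁ (V₁/V₂)^(γ−1) = 428 × (19.5/4.64)^0.667 = 428 × 2.604 = 1115 K.
W_by = nCᵥ(T₁ − T₂) = (1.56)(12.47)(428 − 1115) = -13358 J.

W ≈ -13400 J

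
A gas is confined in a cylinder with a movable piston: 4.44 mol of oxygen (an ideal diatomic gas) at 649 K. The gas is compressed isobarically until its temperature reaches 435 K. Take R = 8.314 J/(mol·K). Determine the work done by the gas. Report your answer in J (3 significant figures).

Isobaric: W = P ΔV = nR ΔT.
W = (4.44)(8.314)(435 − 649) = -7900 J.

W ≈ -7900 J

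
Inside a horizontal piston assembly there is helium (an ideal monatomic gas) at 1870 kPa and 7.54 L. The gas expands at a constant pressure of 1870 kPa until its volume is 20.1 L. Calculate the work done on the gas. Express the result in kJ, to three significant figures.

W ≈ -23.5 kJ

Isobaric: W = P ΔV.
W = (1870 kPa)(20.1 − 7.54 L) = (1870)(12.56) = 23487 J.
Work on gas = −W_by = -23487 J.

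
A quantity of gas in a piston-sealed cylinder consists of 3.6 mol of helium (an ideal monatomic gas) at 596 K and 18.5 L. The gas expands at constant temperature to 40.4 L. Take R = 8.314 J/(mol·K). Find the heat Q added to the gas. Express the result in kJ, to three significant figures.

Q ≈ 13.9 kJ

Isothermal ⇒ ΔU = 0, so Q = W = nRT ln(V₂/V₁).
Q = (3.6)(8.314)(596) ln(40.4/18.5) = 17839 × 0.7811 = 13933 J.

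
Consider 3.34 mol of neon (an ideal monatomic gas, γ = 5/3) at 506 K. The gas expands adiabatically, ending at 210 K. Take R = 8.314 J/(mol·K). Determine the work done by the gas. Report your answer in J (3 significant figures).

Adiabatic ⇒ Q = 0, so W_by = −ΔU = nCᵥ(T₁ − T₂).
Cᵥ = 3R/2 = 12.47 J/(mol·K).
W = (3.34)(12.47)(506 − 210) = 12329 J.

W ≈ 12300 J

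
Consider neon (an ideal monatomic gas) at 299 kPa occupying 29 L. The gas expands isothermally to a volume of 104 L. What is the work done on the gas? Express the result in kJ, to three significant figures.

W ≈ -11.1 kJ

Isothermal: W = nRT ln(V₂/V₁) = P₁V₁ ln(V₂/V₁).
P₁V₁ = (299 kPa)(29 L) = 8671 J.
W = 8671 × ln(104/29) = 8671 × 1.277
W_by_gas = 11074 J; work on gas = −W_by = -11074 J.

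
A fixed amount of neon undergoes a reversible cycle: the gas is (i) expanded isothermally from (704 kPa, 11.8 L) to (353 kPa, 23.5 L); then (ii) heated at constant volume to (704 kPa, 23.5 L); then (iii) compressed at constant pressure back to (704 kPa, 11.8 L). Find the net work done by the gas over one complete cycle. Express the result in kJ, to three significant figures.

W_net ≈ -2.51 kJ

Leg (i): W = PᵢVᵢ ln(V_f/Vᵢ) = (8307) ln(23.5/11.8) = 5723 J.
Leg (ii): W = 0.
Leg (iii): W = PΔV = (704)(11.8 − 23.5) = -8237 J.
W_net = 5723 − 8237 = -2514 J.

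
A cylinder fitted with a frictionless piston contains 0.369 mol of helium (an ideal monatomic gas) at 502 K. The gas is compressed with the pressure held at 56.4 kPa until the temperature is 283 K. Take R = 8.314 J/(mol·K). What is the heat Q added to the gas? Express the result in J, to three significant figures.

Q ≈ -1680 J

Isobaric: W = nRΔT = (0.369)(8.314)(-219) = -671.9 J.
ΔU = nCᵥΔT with Cᵥ = 3R/2: ΔU = (0.369)(12.47)(-219) = -1008 J.
Q = ΔU + W = -1008 − 671.9 = -1680 J.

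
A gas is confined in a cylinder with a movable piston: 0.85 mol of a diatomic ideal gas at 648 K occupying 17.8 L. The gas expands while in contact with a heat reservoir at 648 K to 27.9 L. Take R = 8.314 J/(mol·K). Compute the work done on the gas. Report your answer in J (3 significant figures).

W ≈ -2060 J

Isothermal: W = nRT ln(V₂/V₁).
W = (0.85)(8.314)(648) × ln(27.9/17.8)
  = 4579 × 0.4494
W_by_gas = 2058 J; work on gas = −W_by = -2058 J.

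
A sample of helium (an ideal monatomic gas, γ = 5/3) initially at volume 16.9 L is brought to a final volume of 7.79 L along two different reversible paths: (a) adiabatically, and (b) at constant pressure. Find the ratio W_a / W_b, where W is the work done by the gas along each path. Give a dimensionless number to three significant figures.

W_a / W_b ≈ 1.88

Path (a) adiabatic: W = P₁V₁(1 − (V₁/V₂)^(γ−1))/(γ−1) → W_a/(P₁V₁) = -1.014.
Path (b) isobaric: W = P₁(V₂ − V₁) → W_b/(P₁V₁) = -0.5391.
W_a / W_b = -1.014 / -0.5391 = 1.881.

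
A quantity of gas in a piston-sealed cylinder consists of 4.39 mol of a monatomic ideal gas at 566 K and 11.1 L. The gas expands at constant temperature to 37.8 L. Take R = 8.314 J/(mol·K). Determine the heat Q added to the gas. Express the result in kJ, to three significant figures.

Isothermal ⇒ ΔU = 0, so Q = W = nRT ln(V₂/V₁).
Q = (4.39)(8.314)(566) ln(37.8/11.1) = 20658 × 1.225 = 25314 J.

Q ≈ 25.3 kJ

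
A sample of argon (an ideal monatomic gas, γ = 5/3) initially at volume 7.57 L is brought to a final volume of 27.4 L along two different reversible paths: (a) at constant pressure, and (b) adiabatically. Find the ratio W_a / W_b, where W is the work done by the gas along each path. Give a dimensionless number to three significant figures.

Path (a) isobaric: W = P₁(V₂ − V₁) → W_a/(P₁V₁) = 2.62.
Path (b) adiabatic: W = P₁V₁(1 − (V₁/V₂)^(γ−1))/(γ−1) → W_b/(P₁V₁) = 0.8637.
W_a / W_b = 2.62 / 0.8637 = 3.033.

W_a / W_b ≈ 3.03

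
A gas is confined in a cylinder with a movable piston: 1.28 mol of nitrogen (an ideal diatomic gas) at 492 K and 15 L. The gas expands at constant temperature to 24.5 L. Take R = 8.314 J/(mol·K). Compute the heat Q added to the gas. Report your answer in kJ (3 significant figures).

Isothermal ⇒ ΔU = 0, so Q = W = nRT ln(V₂/V₁).
Q = (1.28)(8.314)(492) ln(24.5/15) = 5236 × 0.4906 = 2569 J.

Q ≈ 2.57 kJ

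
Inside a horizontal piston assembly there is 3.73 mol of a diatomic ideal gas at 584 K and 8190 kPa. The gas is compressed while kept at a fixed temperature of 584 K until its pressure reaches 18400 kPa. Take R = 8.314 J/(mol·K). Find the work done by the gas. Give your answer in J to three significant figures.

Isothermal process: W = nRT ln(V₂/V₁) = nRT ln(P₁/P₂).
W = (3.73)(8.314)(584) × ln(8190/18400)
  = 18111 × ln(0.4451) = 18111 × -0.8094
W_by_gas = -14659 J.

W ≈ -14700 J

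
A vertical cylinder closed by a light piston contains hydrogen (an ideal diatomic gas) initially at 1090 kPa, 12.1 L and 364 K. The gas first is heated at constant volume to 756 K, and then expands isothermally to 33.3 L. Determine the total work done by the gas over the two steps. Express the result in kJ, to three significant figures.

W_total ≈ 27.7 kJ

Step 1 (isochoric): W = 0 (constant volume).
After step 1: P = 2264 kPa (V unchanged).
Step 2 (isothermal): W = P₁V₁ ln(V₂/V₁) = (27393) ln(33.3/12.1) = 27731 J.
W_total = 0 + 27731 = 27731 J.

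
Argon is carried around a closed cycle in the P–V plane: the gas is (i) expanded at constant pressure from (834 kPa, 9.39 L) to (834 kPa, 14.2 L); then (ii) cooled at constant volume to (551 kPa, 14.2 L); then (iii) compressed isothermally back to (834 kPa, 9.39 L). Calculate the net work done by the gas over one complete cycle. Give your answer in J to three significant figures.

W_net ≈ 775 J

Leg (i): W = PΔV = (834)(14.2 − 9.39) = 4012 J.
Leg (ii): W = 0.
Leg (iii): W = PᵢVᵢ ln(V_f/Vᵢ) = (7824) ln(9.39/14.2) = -3236 J.
W_net = 4012 − 3236 = 775.5 J.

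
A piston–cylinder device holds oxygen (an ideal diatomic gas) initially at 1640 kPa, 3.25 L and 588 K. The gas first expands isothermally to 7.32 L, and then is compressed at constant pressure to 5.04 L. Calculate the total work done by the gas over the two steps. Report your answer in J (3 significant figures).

Step 1 (isothermal): W = P₁V₁ ln(V₂/V₁) = (5330) ln(7.32/3.25) = 4328 J.
After step 1: P = 728.1 kPa, V = 7.32 L, T = 588 K.
Step 2 (isobaric): W = PΔV = (728.1 kPa)(5.04 − 7.32 L) = -1660 J.
W_total = 4328 − 1660 = 2668 J.

W_total ≈ 2670 J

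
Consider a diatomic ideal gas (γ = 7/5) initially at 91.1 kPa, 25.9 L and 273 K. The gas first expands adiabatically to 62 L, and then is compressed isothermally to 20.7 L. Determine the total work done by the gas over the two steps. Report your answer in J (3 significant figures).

W_total ≈ -87.1 J

Step 1 (adiabatic): W = (P₁V₁ − P₂V₂)/(γ−1) = (2359 − 1664)/0.4 = 1738 J.
After step 1: P = 26.84 kPa, V = 62 L, T = 192.5 K.
Step 2 (isothermal): W = P₁V₁ ln(V₂/V₁) = (1664) ln(20.7/62) = -1826 J.
W_total = 1738 − 1826 = -87.07 J.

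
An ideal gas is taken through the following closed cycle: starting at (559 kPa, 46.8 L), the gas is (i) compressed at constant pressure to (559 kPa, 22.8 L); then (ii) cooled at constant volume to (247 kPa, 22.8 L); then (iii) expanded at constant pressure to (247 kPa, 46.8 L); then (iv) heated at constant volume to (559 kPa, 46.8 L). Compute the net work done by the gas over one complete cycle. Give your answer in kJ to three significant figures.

W_net ≈ -7.49 kJ

Constant-volume legs do no work.
W(i) = (559)(22.8 − 46.8) = -13416 J; W(iii) = (247)(46.8 − 22.8) = 5928 J.
W_net = -13416 + 5928 = -7488 J (the counter-clockwise enclosed area).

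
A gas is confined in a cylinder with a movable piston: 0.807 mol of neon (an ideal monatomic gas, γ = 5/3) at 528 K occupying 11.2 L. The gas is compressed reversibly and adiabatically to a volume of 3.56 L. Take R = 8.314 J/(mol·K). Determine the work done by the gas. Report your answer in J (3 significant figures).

W ≈ -6100 J

Adiabatic: TV^(γ−1) = const with γ = 5/3.
T₂ = T₁ (V₁/V₂)^(γ−1) = 528 × (11.2/3.56)^0.667 = 528 × 2.147 = 1134 K.
W_by = nCᵥ(T₁ − T₂) = (0.807)(12.47)(528 − 1134) = -6095 J.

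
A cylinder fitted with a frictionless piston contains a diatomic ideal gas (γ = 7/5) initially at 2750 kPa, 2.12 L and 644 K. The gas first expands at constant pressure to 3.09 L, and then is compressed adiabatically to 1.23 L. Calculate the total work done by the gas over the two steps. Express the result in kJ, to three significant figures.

Step 1 (isobaric): W = PΔV = (2750 kPa)(3.09 − 2.12 L) = 2667 J.
After step 1: P = 2750 kPa, V = 3.09 L, T = 938.7 K.
Step 2 (adiabatic): W = (P₁V₁ − P₂V₂)/(γ−1) = (8498 − 12283)/0.4 = -9464 J.
W_total = 2667 − 9464 = -6797 J.

W_total ≈ -6.80 kJ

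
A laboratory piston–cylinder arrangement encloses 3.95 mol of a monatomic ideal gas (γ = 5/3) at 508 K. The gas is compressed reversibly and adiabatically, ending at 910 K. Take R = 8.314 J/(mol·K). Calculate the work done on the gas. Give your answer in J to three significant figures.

W ≈ 19800 J

Adiabatic ⇒ Q = 0, so W_by = −ΔU = nCᵥ(T₁ − T₂).
Cᵥ = 3R/2 = 12.47 J/(mol·K).
W = (3.95)(12.47)(508 − 910) = -19803 J.
Work on gas = −W_by = 19803 J.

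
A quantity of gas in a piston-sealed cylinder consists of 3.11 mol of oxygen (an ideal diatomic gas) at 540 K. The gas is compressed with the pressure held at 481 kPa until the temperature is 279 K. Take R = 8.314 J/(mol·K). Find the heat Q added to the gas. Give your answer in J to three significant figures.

Q ≈ -23600 J

Isobaric: W = nRΔT = (3.11)(8.314)(-261) = -6749 J.
ΔU = nCᵥΔT with Cᵥ = 5R/2: ΔU = (3.11)(20.79)(-261) = -16871 J.
Q = ΔU + W = -16871 − 6749 = -23620 J.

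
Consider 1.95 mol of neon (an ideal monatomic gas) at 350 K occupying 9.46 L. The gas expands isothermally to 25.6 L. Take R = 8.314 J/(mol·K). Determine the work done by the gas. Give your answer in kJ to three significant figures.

W ≈ 5.65 kJ

Isothermal: W = nRT ln(V₂/V₁).
W = (1.95)(8.314)(350) × ln(25.6/9.46)
  = 5674 × 0.9955
W_by_gas = 5649 J.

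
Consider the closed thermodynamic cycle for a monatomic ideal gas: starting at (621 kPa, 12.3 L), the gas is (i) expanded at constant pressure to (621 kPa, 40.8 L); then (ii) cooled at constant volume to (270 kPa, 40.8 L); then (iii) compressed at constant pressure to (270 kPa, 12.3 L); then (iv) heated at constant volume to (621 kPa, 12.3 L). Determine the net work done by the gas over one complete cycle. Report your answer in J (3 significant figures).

W_net ≈ 10000 J

Constant-volume legs do no work.
W(i) = (621)(40.8 − 12.3) = 17698 J; W(iii) = (270)(12.3 − 40.8) = -7695 J.
W_net = 17698 − 7695 = 10003 J (the clockwise enclosed area).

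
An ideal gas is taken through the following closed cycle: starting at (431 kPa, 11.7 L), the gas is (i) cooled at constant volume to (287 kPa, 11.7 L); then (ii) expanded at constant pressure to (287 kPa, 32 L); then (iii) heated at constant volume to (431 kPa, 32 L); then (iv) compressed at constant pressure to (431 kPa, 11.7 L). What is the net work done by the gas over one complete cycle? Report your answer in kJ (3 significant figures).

Constant-volume legs do no work.
W(ii) = (287)(32 − 11.7) = 5826 J; W(iv) = (431)(11.7 − 32) = -8749 J.
W_net = 5826 − 8749 = -2923 J (the counter-clockwise enclosed area).

W_net ≈ -2.92 kJ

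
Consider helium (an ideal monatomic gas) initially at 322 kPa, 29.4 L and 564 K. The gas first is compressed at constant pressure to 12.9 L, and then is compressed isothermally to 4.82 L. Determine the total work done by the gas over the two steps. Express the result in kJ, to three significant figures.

W_total ≈ -9.40 kJ

Step 1 (isobaric): W = PΔV = (322 kPa)(12.9 − 29.4 L) = -5313 J.
After step 1: P = 322 kPa, V = 12.9 L, T = 247.5 K.
Step 2 (isothermal): W = P₁V₁ ln(V₂/V₁) = (4154) ln(4.82/12.9) = -4089 J.
W_total = -5313 − 4089 = -9402 J.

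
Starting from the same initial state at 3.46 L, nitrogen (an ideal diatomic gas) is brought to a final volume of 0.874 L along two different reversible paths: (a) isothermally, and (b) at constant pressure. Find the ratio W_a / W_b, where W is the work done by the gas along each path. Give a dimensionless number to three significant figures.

Path (a) isothermal: W = P₁V₁ ln(V₂/V₁) → W_a/(P₁V₁) = -1.376.
Path (b) isobaric: W = P₁(V₂ − V₁) → W_b/(P₁V₁) = -0.7474.
W_a / W_b = -1.376 / -0.7474 = 1.841.

W_a / W_b ≈ 1.84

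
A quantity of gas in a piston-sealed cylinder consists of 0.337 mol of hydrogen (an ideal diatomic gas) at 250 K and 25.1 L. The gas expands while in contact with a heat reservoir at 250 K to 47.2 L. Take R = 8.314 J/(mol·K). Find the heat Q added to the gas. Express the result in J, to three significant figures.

Q ≈ 442 J

Isothermal ⇒ ΔU = 0, so Q = W = nRT ln(V₂/V₁).
Q = (0.337)(8.314)(250) ln(47.2/25.1) = 700.5 × 0.6315 = 442.4 J.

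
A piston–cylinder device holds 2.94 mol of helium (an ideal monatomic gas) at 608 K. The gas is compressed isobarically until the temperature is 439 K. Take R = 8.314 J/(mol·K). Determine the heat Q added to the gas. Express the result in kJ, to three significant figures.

Isobaric: W = nRΔT = (2.94)(8.314)(-169) = -4131 J.
ΔU = nCᵥΔT with Cᵥ = 3R/2: ΔU = (2.94)(12.47)(-169) = -6196 J.
Q = ΔU + W = -6196 − 4131 = -10327 J.

Q ≈ -10.3 kJ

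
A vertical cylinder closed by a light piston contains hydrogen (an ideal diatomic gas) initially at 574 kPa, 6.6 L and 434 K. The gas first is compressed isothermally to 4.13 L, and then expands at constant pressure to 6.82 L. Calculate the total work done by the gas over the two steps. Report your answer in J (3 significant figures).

Step 1 (isothermal): W = P₁V₁ ln(V₂/V₁) = (3788) ln(4.13/6.6) = -1776 J.
After step 1: P = 917.3 kPa, V = 4.13 L, T = 434 K.
Step 2 (isobaric): W = PΔV = (917.3 kPa)(6.82 − 4.13 L) = 2468 J.
W_total = -1776 + 2468 = 691.5 J.

W_total ≈ 692 J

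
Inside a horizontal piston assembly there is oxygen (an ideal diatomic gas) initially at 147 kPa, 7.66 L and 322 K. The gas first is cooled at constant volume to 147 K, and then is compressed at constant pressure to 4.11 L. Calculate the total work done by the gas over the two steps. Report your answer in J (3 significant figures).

Step 1 (isochoric): W = 0 (constant volume).
After step 1: P = 67.11 kPa (V unchanged).
Step 2 (isobaric): W = PΔV = (67.11 kPa)(4.11 − 7.66 L) = -238.2 J.
W_total = 0 − 238.2 = -238.2 J.

W_total ≈ -238 J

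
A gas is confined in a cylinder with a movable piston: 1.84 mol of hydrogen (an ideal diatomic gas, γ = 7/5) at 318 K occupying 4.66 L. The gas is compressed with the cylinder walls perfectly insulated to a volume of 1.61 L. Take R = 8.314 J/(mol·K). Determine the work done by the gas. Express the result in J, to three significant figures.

Adiabatic: TV^(γ−1) = const with γ = 7/5.
T₂ = T₁ (V₁/V₂)^(γ−1) = 318 × (4.66/1.61)^0.4 = 318 × 1.53 = 486.5 K.
W_by = nCᵥ(T₁ − T₂) = (1.84)(20.79)(318 − 486.5) = -6443 J.

W ≈ -6440 J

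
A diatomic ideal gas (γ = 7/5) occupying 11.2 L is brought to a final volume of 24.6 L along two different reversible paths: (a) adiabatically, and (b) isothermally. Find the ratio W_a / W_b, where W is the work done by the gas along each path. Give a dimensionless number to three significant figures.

Path (a) adiabatic: W = P₁V₁(1 − (V₁/V₂)^(γ−1))/(γ−1) → W_a/(P₁V₁) = 0.675.
Path (b) isothermal: W = P₁V₁ ln(V₂/V₁) → W_b/(P₁V₁) = 0.7868.
W_a / W_b = 0.675 / 0.7868 = 0.8579.

W_a / W_b ≈ 0.858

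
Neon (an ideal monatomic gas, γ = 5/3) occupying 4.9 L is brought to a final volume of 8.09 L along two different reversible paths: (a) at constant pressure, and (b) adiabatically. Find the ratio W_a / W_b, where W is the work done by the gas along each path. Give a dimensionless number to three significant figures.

W_a / W_b ≈ 1.53

Path (a) isobaric: W = P₁(V₂ − V₁) → W_a/(P₁V₁) = 0.651.
Path (b) adiabatic: W = P₁V₁(1 − (V₁/V₂)^(γ−1))/(γ−1) → W_b/(P₁V₁) = 0.4262.
W_a / W_b = 0.651 / 0.4262 = 1.527.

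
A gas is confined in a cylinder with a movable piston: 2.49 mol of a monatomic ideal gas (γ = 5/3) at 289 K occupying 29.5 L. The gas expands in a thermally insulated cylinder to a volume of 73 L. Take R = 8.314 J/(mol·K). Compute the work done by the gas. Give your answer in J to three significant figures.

W ≈ 4070 J

Adiabatic: TV^(γ−1) = const with γ = 5/3.
T₂ = T₁ (V₁/V₂)^(γ−1) = 289 × (29.5/73)^0.667 = 289 × 0.5466 = 158 K.
W_by = nCᵥ(T₁ − T₂) = (2.49)(12.47)(289 − 158) = 4069 J.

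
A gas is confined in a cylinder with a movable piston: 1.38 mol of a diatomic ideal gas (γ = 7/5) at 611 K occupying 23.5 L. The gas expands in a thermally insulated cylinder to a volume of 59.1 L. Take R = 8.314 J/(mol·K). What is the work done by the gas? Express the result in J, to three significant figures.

Adiabatic: TV^(γ−1) = const with γ = 7/5.
T₂ = T₁ (V₁/V₂)^(γ−1) = 611 × (23.5/59.1)^0.4 = 611 × 0.6915 = 422.5 K.
W_by = nCᵥ(T₁ − T₂) = (1.38)(20.79)(611 − 422.5) = 5407 J.

W ≈ 5410 J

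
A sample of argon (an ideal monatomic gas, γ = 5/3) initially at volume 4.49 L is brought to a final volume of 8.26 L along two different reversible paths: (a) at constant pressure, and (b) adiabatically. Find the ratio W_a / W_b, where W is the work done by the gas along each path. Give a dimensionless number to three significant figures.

W_a / W_b ≈ 1.68

Path (a) isobaric: W = P₁(V₂ − V₁) → W_a/(P₁V₁) = 0.8396.
Path (b) adiabatic: W = P₁V₁(1 − (V₁/V₂)^(γ−1))/(γ−1) → W_b/(P₁V₁) = 0.5009.
W_a / W_b = 0.8396 / 0.5009 = 1.676.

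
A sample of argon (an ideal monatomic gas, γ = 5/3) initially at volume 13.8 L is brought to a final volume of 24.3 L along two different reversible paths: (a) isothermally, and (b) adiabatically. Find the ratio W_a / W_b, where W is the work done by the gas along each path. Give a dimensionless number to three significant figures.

Path (a) isothermal: W = P₁V₁ ln(V₂/V₁) → W_a/(P₁V₁) = 0.5658.
Path (b) adiabatic: W = P₁V₁(1 − (V₁/V₂)^(γ−1))/(γ−1) → W_b/(P₁V₁) = 0.4713.
W_a / W_b = 0.5658 / 0.4713 = 1.2.

W_a / W_b ≈ 1.20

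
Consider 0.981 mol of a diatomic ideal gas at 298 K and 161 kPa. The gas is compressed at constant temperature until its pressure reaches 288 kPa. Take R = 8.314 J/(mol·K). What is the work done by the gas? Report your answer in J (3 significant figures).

Isothermal process: W = nRT ln(V₂/V₁) = nRT ln(P₁/P₂).
W = (0.981)(8.314)(298) × ln(161/288)
  = 2430 × ln(0.559) = 2430 × -0.5816
W_by_gas = -1413 J.

W ≈ -1410 J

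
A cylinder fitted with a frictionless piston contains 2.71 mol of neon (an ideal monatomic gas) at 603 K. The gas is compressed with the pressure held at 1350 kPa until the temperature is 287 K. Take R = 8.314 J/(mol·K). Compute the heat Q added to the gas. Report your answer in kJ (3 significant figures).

Q ≈ -17.8 kJ

Isobaric: W = nRΔT = (2.71)(8.314)(-316) = -7120 J.
ΔU = nCᵥΔT with Cᵥ = 3R/2: ΔU = (2.71)(12.47)(-316) = -10680 J.
Q = ΔU + W = -10680 − 7120 = -17799 J.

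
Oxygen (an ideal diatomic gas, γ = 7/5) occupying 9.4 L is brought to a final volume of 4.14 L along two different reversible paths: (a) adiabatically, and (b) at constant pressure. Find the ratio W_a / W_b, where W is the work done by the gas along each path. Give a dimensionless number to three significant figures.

W_a / W_b ≈ 1.73

Path (a) adiabatic: W = P₁V₁(1 − (V₁/V₂)^(γ−1))/(γ−1) → W_a/(P₁V₁) = -0.9705.
Path (b) isobaric: W = P₁(V₂ − V₁) → W_b/(P₁V₁) = -0.5596.
W_a / W_b = -0.9705 / -0.5596 = 1.734.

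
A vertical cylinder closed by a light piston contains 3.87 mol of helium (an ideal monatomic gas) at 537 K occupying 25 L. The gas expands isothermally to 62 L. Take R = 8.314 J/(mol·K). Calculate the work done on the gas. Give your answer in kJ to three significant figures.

Isothermal: W = nRT ln(V₂/V₁).
W = (3.87)(8.314)(537) × ln(62/25)
  = 17278 × 0.9083
W_by_gas = 15693 J; work on gas = −W_by = -15693 J.

W ≈ -15.7 kJ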